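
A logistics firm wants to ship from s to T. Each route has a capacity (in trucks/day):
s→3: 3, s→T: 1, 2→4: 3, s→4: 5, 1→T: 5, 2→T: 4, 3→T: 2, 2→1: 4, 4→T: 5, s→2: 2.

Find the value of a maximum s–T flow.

Augment s→T: bottleneck 1. Total 1.
Augment s→2→T: bottleneck 2. Total 3.
Augment s→3→T: bottleneck 2. Total 5.
Augment s→4→T: bottleneck 5. Total 10.
No augmenting path remains in the residual graph.

10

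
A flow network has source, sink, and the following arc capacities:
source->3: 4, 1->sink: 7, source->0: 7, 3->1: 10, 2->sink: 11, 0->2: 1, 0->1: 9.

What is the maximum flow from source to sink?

8

Augment source->0->2->sink: bottleneck 1. Total 1.
Augment source->0->1->sink: bottleneck 6. Total 7.
Augment source->3->1->sink: bottleneck 1. Total 8.
No augmenting path remains in the residual graph.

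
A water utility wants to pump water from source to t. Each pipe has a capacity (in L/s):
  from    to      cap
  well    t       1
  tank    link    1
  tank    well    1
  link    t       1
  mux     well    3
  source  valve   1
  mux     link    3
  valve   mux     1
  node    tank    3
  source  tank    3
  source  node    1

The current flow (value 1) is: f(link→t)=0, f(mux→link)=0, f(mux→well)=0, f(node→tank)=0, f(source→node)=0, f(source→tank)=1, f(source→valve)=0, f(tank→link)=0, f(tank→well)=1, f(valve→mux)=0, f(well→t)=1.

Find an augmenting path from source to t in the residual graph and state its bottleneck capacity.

Residual along source→tank→link→t: source→tank: 2, tank→link: 1, link→t: 1.
Bottleneck = min = 1.

source→tank→link→t, bottleneck 1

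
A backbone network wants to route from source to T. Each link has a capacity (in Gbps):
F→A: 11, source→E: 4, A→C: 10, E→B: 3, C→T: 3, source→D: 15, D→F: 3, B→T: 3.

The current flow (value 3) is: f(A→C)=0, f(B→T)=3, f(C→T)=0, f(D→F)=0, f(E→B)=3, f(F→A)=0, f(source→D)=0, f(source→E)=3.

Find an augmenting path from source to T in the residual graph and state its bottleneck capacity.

source→D→F→A→C→T, bottleneck 3

Residual along source→D→F→A→C→T: source→D: 15, D→F: 3, F→A: 11, A→C: 10, C→T: 3.
Bottleneck = min = 3.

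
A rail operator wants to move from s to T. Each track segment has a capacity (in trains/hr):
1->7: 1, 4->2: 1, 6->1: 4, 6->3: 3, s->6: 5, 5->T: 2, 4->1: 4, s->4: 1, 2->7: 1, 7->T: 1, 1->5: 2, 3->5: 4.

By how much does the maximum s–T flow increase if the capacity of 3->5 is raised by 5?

0

Original max flow = 3.
Edge 3->5 does not cross the min cut (source side {1, 2, 3, 4, 5, 6, 7, s}), so extra capacity there cannot help.
New max flow = 3. Increase = 0.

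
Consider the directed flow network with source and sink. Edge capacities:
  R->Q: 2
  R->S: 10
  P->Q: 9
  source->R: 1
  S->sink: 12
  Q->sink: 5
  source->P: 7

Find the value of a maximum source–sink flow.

Augment source->P->Q->sink: bottleneck 5. Total 5.
Augment source->R->S->sink: bottleneck 1. Total 6.
No augmenting path remains in the residual graph.

6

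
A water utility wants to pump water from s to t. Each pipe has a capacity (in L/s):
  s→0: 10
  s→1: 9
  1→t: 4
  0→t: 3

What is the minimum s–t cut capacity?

7

Max flow = 7 (via 2 augmenting paths).
In the residual at optimum, the set reachable from s is {0, 1, s}.
Cut edges: 0→t (cap 3), 1→t (cap 4). Sum = 7.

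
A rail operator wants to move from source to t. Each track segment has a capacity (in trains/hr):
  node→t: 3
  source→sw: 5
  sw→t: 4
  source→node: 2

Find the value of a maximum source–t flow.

Augment source→node→t: bottleneck 2. Total 2.
Augment source→sw→t: bottleneck 4. Total 6.
No augmenting path remains in the residual graph.

6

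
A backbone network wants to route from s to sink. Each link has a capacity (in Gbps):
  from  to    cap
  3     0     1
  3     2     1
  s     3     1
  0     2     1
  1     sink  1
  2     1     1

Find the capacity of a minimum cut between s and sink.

Max flow = 1 (via 1 augmenting path).
In the residual at optimum, the set reachable from s is {s}.
Cut edges: s->3 (cap 1). Sum = 1.

1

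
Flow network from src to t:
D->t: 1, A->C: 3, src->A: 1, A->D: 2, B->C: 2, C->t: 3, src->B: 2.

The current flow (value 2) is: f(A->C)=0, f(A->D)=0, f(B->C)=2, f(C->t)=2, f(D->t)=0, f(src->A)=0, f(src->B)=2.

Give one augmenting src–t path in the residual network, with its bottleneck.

Residual along src->A->C->t: src->A: 1, A->C: 3, C->t: 1.
Bottleneck = min = 1.

src->A->C->t, bottleneck 1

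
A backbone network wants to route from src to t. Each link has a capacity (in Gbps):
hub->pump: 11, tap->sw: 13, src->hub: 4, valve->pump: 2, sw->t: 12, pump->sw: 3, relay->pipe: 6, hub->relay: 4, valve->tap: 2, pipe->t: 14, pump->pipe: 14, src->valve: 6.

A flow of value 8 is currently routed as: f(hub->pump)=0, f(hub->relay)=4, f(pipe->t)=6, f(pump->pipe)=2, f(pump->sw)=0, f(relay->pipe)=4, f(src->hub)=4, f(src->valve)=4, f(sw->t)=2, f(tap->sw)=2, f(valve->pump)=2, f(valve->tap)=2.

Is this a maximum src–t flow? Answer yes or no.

Yes

Residual reachable from src: {src, valve}; t is not reachable.
Saturated cut: src->hub, valve->pump, valve->tap with total capacity 8 = current flow value. Flow is maximum.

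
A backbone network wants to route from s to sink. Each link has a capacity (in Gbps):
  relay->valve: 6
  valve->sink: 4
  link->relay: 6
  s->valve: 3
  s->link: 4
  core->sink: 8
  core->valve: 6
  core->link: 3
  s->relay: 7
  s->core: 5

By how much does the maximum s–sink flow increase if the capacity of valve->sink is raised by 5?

5

Original max flow = 9.
After raising cap(valve->sink), augmenting paths through that edge carry 5 more units.
New max flow = 14. Increase = 5.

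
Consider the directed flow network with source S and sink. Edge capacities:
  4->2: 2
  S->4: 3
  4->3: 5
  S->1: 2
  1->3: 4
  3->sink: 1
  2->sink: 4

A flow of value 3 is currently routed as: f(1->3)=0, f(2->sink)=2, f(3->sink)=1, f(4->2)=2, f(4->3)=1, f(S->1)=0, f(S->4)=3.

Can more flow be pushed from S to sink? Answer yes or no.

Residual reachable from S: {1, 3, 4, S}; sink is not reachable.
Saturated cut: 4->2, 3->sink with total capacity 3 = current flow value. Flow is maximum.

No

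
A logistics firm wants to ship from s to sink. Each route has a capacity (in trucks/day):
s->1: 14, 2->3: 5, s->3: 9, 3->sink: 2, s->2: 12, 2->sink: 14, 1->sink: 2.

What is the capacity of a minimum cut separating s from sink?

16

Max flow = 16 (via 3 augmenting paths).
In the residual at optimum, the set reachable from s is {1, 3, s}.
Cut edges: s->2 (cap 12), 1->sink (cap 2), 3->sink (cap 2). Sum = 16.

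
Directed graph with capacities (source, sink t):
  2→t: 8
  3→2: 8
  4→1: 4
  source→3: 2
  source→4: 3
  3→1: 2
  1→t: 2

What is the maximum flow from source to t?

Augment source→4→1→t: bottleneck 2. Total 2.
Augment source→3→2→t: bottleneck 2. Total 4.
No augmenting path remains in the residual graph.

4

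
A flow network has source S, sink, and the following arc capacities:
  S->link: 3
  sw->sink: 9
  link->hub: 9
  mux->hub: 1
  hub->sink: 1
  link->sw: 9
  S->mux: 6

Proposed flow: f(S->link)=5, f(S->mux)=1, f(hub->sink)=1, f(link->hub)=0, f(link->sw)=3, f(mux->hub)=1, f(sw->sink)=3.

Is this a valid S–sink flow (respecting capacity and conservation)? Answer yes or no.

No

Capacity violated on S->link: flow 5 > capacity 3.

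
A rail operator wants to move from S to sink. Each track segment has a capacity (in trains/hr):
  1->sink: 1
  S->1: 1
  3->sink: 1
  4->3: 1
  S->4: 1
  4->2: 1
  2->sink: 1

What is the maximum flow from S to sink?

2

Augment S->1->sink: bottleneck 1. Total 1.
Augment S->4->2->sink: bottleneck 1. Total 2.
No augmenting path remains in the residual graph.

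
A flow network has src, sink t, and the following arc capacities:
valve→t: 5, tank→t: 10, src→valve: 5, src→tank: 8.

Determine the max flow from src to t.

Augment src→valve→t: bottleneck 5. Total 5.
Augment src→tank→t: bottleneck 8. Total 13.
No augmenting path remains in the residual graph.

13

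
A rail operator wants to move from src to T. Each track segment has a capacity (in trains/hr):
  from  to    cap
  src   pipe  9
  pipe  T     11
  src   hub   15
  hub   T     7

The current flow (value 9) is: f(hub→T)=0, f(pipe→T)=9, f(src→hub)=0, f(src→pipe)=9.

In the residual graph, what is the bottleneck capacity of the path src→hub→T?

Residual capacities along the path: src→hub: 15, hub→T: 7.
Minimum is 7.

7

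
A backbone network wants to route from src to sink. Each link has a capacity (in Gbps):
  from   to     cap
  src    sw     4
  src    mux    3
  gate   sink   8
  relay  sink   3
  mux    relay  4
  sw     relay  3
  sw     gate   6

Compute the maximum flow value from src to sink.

7

Augment src->mux->relay->sink: bottleneck 3. Total 3.
Augment src->sw->gate->sink: bottleneck 4. Total 7.
No augmenting path remains in the residual graph.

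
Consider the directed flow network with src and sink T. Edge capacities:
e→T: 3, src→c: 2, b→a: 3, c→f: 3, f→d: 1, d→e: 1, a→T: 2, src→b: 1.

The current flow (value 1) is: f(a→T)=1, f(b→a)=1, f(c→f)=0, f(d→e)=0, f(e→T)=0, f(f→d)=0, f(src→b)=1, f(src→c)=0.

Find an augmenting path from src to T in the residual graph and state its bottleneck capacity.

src→c→f→d→e→T, bottleneck 1

Residual along src→c→f→d→e→T: src→c: 2, c→f: 3, f→d: 1, d→e: 1, e→T: 3.
Bottleneck = min = 1.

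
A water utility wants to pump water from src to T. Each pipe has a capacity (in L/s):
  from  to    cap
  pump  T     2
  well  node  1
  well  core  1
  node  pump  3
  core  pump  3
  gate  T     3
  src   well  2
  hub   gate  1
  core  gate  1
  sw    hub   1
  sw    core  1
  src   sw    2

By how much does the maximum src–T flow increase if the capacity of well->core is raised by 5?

0

Original max flow = 4.
Edge well->core does not cross the min cut (source side {src}), so extra capacity there cannot help.
New max flow = 4. Increase = 0.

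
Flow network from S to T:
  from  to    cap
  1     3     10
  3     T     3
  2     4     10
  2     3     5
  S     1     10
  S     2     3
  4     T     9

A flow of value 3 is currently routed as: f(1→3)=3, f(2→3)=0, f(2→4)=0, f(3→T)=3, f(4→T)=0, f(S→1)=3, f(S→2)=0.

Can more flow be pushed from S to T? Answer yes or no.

Yes

Residual path S→2→4→T has bottleneck 3 > 0.
Pushing 3 along it raises the flow to 6, so the given flow is not maximum.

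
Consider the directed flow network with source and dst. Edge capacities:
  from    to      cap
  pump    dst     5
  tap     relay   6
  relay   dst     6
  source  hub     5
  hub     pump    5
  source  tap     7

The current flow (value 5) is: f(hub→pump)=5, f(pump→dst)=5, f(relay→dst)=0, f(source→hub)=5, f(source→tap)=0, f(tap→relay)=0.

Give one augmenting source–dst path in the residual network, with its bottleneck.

Residual along source→tap→relay→dst: source→tap: 7, tap→relay: 6, relay→dst: 6.
Bottleneck = min = 6.

source→tap→relay→dst, bottleneck 6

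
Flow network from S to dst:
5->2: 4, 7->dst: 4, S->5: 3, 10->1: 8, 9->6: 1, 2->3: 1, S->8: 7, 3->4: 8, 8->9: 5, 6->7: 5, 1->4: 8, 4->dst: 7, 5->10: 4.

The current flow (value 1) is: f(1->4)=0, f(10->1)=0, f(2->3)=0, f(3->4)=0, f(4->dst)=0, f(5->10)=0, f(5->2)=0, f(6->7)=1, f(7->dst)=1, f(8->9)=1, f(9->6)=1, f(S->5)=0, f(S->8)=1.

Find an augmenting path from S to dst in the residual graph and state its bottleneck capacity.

S->5->2->3->4->dst, bottleneck 1

Residual along S->5->2->3->4->dst: S->5: 3, 5->2: 4, 2->3: 1, 3->4: 8, 4->dst: 7.
Bottleneck = min = 1.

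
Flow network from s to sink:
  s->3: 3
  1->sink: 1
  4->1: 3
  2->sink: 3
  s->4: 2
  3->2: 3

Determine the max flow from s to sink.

Augment s->4->1->sink: bottleneck 1. Total 1.
Augment s->3->2->sink: bottleneck 3. Total 4.
No augmenting path remains in the residual graph.

4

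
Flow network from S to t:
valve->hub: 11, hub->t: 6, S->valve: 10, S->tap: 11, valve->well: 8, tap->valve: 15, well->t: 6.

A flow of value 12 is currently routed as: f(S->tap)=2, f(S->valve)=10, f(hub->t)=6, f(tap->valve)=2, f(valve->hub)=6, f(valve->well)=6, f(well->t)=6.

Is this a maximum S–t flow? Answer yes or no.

Yes

Residual reachable from S: {S, hub, tap, valve, well}; t is not reachable.
Saturated cut: hub->t, well->t with total capacity 12 = current flow value. Flow is maximum.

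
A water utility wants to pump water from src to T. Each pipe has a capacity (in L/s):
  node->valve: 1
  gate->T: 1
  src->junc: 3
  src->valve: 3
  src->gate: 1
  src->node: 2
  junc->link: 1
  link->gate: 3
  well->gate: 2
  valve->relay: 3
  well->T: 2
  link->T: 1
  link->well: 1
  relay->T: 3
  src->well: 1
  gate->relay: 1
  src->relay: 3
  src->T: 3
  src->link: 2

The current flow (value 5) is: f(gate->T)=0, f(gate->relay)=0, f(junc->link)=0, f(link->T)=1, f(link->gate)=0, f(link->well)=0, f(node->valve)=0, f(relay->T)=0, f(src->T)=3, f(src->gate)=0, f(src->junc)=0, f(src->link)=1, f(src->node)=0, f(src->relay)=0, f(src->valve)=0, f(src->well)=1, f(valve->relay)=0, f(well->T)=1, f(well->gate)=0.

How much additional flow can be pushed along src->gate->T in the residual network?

Residual capacities along the path: src->gate: 1, gate->T: 1.
Minimum is 1.

1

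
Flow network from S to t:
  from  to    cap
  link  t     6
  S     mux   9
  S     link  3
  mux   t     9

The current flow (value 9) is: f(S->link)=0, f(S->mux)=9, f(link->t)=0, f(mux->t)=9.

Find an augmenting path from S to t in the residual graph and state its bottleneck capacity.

Residual along S->link->t: S->link: 3, link->t: 6.
Bottleneck = min = 3.

S->link->t, bottleneck 3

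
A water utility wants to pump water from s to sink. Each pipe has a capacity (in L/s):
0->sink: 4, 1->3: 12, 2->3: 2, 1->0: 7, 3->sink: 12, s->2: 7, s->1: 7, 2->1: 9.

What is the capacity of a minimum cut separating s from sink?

14

Max flow = 14 (via 4 augmenting paths).
In the residual at optimum, the set reachable from s is {s}.
Cut edges: s->2 (cap 7), s->1 (cap 7). Sum = 14.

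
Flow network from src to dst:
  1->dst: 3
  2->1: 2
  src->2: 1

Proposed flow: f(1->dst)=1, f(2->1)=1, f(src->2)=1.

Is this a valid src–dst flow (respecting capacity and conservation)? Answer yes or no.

Every edge has 0 ≤ f(e) ≤ cap(e).
At each intermediate node, inflow equals outflow.

Yes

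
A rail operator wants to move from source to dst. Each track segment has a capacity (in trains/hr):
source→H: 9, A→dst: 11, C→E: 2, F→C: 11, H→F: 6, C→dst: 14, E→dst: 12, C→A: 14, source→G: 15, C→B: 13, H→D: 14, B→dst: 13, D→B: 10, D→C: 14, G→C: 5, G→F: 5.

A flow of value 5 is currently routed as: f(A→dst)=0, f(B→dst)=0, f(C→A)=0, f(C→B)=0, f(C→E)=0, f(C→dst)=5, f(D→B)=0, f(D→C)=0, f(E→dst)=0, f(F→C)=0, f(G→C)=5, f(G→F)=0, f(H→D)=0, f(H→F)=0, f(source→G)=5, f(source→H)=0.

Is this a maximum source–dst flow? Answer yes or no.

No

Residual path source→H→D→C→dst has bottleneck 9 > 0.
Pushing 9 along it raises the flow to 14, so the given flow is not maximum.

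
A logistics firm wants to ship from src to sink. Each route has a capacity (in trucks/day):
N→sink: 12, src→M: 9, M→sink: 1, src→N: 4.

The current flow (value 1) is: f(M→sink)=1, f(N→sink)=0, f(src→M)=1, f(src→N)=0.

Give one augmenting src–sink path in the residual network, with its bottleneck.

src→N→sink, bottleneck 4

Residual along src→N→sink: src→N: 4, N→sink: 12.
Bottleneck = min = 4.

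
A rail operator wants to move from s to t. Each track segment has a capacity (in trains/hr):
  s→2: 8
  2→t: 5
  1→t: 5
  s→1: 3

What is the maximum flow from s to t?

Augment s→1→t: bottleneck 3. Total 3.
Augment s→2→t: bottleneck 5. Total 8.
No augmenting path remains in the residual graph.

8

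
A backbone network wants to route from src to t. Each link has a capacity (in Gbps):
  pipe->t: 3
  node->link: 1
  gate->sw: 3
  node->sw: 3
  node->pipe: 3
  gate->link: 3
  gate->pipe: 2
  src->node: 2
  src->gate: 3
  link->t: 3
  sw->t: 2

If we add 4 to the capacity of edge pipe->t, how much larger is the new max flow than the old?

0

Original max flow = 5.
Edge pipe->t does not cross the min cut (source side {src}), so extra capacity there cannot help.
New max flow = 5. Increase = 0.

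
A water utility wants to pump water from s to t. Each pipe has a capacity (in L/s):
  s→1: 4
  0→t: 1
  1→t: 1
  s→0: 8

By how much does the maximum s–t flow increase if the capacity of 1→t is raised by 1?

Original max flow = 2.
After raising cap(1→t), augmenting paths through that edge carry 1 more unit.
New max flow = 3. Increase = 1.

1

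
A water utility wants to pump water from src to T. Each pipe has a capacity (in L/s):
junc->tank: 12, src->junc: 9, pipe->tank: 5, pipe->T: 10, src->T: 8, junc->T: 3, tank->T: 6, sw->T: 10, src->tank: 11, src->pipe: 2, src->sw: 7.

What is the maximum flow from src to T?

26

Augment src->T: bottleneck 8. Total 8.
Augment src->junc->T: bottleneck 3. Total 11.
Augment src->pipe->T: bottleneck 2. Total 13.
Augment src->tank->T: bottleneck 6. Total 19.
Augment src->sw->T: bottleneck 7. Total 26.
No augmenting path remains in the residual graph.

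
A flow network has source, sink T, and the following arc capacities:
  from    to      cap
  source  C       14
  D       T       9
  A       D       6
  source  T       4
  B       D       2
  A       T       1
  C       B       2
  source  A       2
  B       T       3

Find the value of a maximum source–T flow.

8

Augment source->T: bottleneck 4. Total 4.
Augment source->A->T: bottleneck 1. Total 5.
Augment source->A->D->T: bottleneck 1. Total 6.
Augment source->C->B->T: bottleneck 2. Total 8.
No augmenting path remains in the residual graph.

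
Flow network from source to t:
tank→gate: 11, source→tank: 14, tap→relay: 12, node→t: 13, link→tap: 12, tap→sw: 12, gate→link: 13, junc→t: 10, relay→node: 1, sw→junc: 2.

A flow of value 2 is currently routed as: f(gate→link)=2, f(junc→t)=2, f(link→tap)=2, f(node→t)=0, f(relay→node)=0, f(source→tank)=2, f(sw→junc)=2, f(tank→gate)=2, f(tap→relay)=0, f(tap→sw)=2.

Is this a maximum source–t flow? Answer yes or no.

No

Residual path source→tank→gate→link→tap→relay→node→t has bottleneck 1 > 0.
Pushing 1 along it raises the flow to 3, so the given flow is not maximum.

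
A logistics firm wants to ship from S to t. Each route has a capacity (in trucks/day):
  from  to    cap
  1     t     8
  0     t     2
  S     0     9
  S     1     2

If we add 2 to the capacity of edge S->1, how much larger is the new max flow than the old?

2

Original max flow = 4.
After raising cap(S->1), augmenting paths through that edge carry 2 more units.
New max flow = 6. Increase = 2.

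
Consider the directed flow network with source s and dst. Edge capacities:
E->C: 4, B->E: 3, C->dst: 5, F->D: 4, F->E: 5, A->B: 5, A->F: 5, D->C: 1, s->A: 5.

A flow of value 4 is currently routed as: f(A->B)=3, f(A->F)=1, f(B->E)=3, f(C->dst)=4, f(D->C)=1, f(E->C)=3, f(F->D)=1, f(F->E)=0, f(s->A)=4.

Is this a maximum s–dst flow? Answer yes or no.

No

Residual path s->A->F->E->C->dst has bottleneck 1 > 0.
Pushing 1 along it raises the flow to 5, so the given flow is not maximum.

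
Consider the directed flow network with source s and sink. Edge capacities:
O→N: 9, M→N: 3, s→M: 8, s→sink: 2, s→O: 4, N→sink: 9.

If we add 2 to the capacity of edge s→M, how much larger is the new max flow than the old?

0

Original max flow = 9.
Edge s→M does not cross the min cut (source side {M, s}), so extra capacity there cannot help.
New max flow = 9. Increase = 0.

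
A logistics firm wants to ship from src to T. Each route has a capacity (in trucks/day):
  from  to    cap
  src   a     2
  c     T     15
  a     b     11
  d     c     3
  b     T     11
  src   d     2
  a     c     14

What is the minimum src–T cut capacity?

4

Max flow = 4 (via 2 augmenting paths).
In the residual at optimum, the set reachable from src is {src}.
Cut edges: src→a (cap 2), src→d (cap 2). Sum = 4.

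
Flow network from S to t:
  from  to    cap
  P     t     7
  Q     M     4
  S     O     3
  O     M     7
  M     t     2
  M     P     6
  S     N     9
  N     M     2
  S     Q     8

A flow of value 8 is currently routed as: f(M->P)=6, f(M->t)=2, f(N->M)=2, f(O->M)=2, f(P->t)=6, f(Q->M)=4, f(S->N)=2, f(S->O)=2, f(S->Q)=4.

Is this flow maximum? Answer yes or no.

Residual reachable from S: {M, N, O, Q, S}; t is not reachable.
Saturated cut: M->P, M->t with total capacity 8 = current flow value. Flow is maximum.

Yes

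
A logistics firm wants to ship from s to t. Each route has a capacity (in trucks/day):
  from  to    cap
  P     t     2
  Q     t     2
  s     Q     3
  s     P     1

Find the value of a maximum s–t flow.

Augment s->P->t: bottleneck 1. Total 1.
Augment s->Q->t: bottleneck 2. Total 3.
No augmenting path remains in the residual graph.

3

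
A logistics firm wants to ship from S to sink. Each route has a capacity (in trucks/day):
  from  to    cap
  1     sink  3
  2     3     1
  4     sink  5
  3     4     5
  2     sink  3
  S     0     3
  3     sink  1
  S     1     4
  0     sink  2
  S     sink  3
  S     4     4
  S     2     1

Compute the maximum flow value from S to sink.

Augment S->sink: bottleneck 3. Total 3.
Augment S->1->sink: bottleneck 3. Total 6.
Augment S->2->sink: bottleneck 1. Total 7.
Augment S->0->sink: bottleneck 2. Total 9.
Augment S->4->sink: bottleneck 4. Total 13.
No augmenting path remains in the residual graph.

13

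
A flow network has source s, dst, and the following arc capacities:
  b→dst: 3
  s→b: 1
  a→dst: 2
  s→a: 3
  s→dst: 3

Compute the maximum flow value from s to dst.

6

Augment s→dst: bottleneck 3. Total 3.
Augment s→b→dst: bottleneck 1. Total 4.
Augment s→a→dst: bottleneck 2. Total 6.
No augmenting path remains in the residual graph.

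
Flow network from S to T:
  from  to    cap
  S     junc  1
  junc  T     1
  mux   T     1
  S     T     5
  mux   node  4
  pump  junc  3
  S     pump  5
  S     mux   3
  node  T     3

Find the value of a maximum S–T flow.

9

Augment S->T: bottleneck 5. Total 5.
Augment S->mux->T: bottleneck 1. Total 6.
Augment S->junc->T: bottleneck 1. Total 7.
Augment S->mux->node->T: bottleneck 2. Total 9.
No augmenting path remains in the residual graph.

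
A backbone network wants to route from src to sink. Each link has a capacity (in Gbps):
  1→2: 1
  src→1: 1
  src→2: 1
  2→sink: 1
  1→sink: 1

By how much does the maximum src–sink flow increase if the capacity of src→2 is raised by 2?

0

Original max flow = 2.
Even with extra capacity on src→2, another cut of capacity 2 remains binding.
New max flow = 2. Increase = 0.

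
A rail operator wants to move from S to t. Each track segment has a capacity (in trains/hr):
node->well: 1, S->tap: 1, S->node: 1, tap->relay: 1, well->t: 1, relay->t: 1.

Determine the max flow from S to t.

Augment S->node->well->t: bottleneck 1. Total 1.
Augment S->tap->relay->t: bottleneck 1. Total 2.
No augmenting path remains in the residual graph.

2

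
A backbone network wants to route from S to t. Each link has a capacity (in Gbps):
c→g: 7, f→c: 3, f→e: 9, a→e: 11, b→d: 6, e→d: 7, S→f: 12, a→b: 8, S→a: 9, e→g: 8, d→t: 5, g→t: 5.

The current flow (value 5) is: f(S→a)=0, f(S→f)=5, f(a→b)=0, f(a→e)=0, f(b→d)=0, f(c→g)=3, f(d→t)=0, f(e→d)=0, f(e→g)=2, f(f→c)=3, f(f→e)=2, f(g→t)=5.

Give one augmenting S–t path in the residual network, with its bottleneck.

Residual along S→f→e→d→t: S→f: 7, f→e: 7, e→d: 7, d→t: 5.
Bottleneck = min = 5.

S→f→e→d→t, bottleneck 5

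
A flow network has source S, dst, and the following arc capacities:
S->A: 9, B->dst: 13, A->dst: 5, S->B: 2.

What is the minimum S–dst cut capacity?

Max flow = 7 (via 2 augmenting paths).
In the residual at optimum, the set reachable from S is {A, S}.
Cut edges: S->B (cap 2), A->dst (cap 5). Sum = 7.

7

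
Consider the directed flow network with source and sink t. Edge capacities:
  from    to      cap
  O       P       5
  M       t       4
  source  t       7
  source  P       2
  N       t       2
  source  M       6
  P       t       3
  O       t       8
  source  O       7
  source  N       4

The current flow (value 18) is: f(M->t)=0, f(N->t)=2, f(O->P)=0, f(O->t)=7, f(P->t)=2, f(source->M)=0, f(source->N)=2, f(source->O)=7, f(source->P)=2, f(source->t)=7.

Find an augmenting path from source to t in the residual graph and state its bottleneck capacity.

Residual along source->M->t: source->M: 6, M->t: 4.
Bottleneck = min = 4.

source->M->t, bottleneck 4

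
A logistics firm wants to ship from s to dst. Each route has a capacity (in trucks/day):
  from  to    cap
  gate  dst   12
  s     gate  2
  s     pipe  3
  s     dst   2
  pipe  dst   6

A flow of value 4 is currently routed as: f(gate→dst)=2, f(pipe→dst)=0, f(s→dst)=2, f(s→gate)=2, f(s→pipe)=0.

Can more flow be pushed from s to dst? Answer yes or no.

Residual path s→pipe→dst has bottleneck 3 > 0.
Pushing 3 along it raises the flow to 7, so the given flow is not maximum.

Yes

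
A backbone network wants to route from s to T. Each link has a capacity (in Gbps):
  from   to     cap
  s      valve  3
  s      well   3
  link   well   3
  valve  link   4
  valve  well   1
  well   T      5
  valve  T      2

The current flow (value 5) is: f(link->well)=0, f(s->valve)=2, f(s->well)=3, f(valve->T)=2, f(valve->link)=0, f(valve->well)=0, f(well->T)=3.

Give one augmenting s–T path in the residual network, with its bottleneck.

Residual along s->valve->well->T: s->valve: 1, valve->well: 1, well->T: 2.
Bottleneck = min = 1.

s->valve->well->T, bottleneck 1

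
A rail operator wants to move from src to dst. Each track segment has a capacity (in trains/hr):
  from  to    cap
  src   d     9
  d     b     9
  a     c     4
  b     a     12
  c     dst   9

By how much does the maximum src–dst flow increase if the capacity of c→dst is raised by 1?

0

Original max flow = 4.
Edge c→dst does not cross the min cut (source side {a, b, d, src}), so extra capacity there cannot help.
New max flow = 4. Increase = 0.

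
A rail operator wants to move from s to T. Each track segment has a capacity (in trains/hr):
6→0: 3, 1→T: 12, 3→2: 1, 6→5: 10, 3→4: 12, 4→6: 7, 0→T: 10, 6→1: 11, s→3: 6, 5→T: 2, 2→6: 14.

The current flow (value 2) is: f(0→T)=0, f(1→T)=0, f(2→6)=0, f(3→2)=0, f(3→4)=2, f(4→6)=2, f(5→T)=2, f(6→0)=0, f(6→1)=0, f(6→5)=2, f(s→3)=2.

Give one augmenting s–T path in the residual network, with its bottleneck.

s→3→4→6→1→T, bottleneck 4

Residual along s→3→4→6→1→T: s→3: 4, 3→4: 10, 4→6: 5, 6→1: 11, 1→T: 12.
Bottleneck = min = 4.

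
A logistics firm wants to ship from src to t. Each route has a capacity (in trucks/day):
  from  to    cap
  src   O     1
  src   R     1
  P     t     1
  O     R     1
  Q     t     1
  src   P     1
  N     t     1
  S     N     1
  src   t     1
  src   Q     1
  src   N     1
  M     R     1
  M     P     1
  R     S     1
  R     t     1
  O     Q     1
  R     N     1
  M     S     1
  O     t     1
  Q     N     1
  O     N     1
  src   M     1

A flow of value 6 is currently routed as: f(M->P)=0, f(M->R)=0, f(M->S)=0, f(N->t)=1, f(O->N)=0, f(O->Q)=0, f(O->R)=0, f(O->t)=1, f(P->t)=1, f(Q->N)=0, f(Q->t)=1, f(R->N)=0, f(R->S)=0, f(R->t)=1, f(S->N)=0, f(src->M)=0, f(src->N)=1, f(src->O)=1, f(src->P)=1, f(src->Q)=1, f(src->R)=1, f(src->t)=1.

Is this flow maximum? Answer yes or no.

Yes

Residual reachable from src: {M, N, P, R, S, src}; t is not reachable.
Saturated cut: src->O, src->Q, src->t, P->t, R->t, N->t with total capacity 6 = current flow value. Flow is maximum.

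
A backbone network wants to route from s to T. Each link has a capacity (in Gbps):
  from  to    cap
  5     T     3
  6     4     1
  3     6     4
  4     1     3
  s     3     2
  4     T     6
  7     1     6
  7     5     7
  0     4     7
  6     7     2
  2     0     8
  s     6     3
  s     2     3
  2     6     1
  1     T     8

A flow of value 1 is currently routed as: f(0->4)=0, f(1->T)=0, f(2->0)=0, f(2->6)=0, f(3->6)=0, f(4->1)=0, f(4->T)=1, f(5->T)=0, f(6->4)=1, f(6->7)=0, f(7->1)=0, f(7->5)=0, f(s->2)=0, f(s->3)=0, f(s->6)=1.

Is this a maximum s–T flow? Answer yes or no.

Residual path s->2->0->4->T has bottleneck 3 > 0.
Pushing 3 along it raises the flow to 4, so the given flow is not maximum.

No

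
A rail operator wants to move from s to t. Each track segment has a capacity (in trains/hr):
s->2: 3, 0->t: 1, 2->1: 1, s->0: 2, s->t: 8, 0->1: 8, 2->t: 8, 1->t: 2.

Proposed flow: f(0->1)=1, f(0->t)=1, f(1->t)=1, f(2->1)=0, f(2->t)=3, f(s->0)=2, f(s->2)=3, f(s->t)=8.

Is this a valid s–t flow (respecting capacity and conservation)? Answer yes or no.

Every edge has 0 ≤ f(e) ≤ cap(e).
At each intermediate node, inflow equals outflow.

Yes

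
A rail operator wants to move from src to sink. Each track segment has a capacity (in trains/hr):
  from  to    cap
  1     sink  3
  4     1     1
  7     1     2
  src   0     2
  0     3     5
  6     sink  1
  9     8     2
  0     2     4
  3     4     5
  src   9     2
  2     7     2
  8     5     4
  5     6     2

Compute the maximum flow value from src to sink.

3

Augment src→9→8→5→6→sink: bottleneck 1. Total 1.
Augment src→0→2→7→1→sink: bottleneck 2. Total 3.
No augmenting path remains in the residual graph.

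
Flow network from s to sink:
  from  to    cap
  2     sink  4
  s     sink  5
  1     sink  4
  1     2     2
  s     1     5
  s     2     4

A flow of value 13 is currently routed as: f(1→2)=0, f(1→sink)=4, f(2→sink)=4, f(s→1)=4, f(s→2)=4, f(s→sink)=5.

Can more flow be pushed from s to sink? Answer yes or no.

Residual reachable from s: {1, 2, s}; sink is not reachable.
Saturated cut: s→sink, 1→sink, 2→sink with total capacity 13 = current flow value. Flow is maximum.

No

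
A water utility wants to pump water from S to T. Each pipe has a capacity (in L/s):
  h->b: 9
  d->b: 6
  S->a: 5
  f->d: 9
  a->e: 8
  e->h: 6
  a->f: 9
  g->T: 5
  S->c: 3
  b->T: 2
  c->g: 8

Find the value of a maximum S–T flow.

5

Augment S->c->g->T: bottleneck 3. Total 3.
Augment S->a->f->d->b->T: bottleneck 2. Total 5.
No augmenting path remains in the residual graph.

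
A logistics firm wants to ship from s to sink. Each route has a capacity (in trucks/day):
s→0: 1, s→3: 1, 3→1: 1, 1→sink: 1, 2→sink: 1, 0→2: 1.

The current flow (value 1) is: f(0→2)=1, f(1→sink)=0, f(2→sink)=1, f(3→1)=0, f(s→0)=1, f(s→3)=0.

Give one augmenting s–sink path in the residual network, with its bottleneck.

s→3→1→sink, bottleneck 1

Residual along s→3→1→sink: s→3: 1, 3→1: 1, 1→sink: 1.
Bottleneck = min = 1.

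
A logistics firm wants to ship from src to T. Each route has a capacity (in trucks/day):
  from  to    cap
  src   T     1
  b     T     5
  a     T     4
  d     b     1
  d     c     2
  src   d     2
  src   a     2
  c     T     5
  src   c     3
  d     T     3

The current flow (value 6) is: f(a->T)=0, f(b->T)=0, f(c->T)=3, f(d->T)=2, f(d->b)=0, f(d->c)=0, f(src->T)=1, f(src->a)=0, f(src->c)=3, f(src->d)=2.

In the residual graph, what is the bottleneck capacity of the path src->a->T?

2

Residual capacities along the path: src->a: 2, a->T: 4.
Minimum is 2.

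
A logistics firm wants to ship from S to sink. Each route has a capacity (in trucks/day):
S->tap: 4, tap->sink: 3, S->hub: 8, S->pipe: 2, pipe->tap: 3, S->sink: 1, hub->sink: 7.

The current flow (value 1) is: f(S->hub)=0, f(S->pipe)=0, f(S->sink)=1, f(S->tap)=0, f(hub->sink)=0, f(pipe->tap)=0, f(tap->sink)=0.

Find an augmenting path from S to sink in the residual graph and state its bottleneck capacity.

Residual along S->tap->sink: S->tap: 4, tap->sink: 3.
Bottleneck = min = 3.

S->tap->sink, bottleneck 3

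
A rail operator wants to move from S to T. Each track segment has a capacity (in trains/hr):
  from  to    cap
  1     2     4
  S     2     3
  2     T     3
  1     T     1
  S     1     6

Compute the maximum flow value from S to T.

Augment S->1->T: bottleneck 1. Total 1.
Augment S->2->T: bottleneck 3. Total 4.
No augmenting path remains in the residual graph.

4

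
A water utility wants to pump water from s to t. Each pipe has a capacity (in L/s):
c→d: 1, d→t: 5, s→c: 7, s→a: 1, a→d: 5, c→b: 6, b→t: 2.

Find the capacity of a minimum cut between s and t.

4

Max flow = 4 (via 3 augmenting paths).
In the residual at optimum, the set reachable from s is {b, c, s}.
Cut edges: s→a (cap 1), c→d (cap 1), b→t (cap 2). Sum = 4.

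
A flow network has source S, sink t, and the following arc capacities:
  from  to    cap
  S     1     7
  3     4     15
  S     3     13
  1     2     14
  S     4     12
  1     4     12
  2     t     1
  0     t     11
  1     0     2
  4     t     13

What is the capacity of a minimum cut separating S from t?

16

Max flow = 16 (via 4 augmenting paths).
In the residual at optimum, the set reachable from S is {1, 2, 3, 4, S}.
Cut edges: 1→0 (cap 2), 4→t (cap 13), 2→t (cap 1). Sum = 16.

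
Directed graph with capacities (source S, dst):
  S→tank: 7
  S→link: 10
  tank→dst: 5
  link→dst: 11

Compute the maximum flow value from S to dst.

Augment S→tank→dst: bottleneck 5. Total 5.
Augment S→link→dst: bottleneck 10. Total 15.
No augmenting path remains in the residual graph.

15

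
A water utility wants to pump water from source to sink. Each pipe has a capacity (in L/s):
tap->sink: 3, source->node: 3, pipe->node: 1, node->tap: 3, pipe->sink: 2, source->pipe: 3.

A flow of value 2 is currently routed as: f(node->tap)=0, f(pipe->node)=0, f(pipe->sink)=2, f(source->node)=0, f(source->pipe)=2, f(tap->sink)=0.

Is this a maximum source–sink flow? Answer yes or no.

Residual path source->node->tap->sink has bottleneck 3 > 0.
Pushing 3 along it raises the flow to 5, so the given flow is not maximum.

No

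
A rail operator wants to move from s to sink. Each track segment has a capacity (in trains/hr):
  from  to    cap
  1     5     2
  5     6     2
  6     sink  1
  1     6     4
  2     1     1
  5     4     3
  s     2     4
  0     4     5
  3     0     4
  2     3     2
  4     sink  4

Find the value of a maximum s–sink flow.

3

Augment s→2→1→6→sink: bottleneck 1. Total 1.
Augment s→2→3→0→4→sink: bottleneck 2. Total 3.
No augmenting path remains in the residual graph.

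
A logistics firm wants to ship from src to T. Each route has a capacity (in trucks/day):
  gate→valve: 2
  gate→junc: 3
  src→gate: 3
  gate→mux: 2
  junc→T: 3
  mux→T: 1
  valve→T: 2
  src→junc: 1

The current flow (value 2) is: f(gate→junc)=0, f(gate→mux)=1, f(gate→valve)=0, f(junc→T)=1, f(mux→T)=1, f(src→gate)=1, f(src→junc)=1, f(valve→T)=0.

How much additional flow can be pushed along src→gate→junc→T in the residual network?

Residual capacities along the path: src→gate: 2, gate→junc: 3, junc→T: 2.
Minimum is 2.

2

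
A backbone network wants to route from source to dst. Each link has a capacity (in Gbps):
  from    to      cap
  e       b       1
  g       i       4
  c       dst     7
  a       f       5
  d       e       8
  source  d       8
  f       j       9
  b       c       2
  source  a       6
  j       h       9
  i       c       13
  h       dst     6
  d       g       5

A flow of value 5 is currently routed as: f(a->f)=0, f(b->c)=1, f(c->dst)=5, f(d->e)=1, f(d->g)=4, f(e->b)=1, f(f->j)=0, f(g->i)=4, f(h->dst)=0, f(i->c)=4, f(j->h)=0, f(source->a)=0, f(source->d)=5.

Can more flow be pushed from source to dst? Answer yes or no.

Residual path source->a->f->j->h->dst has bottleneck 5 > 0.
Pushing 5 along it raises the flow to 10, so the given flow is not maximum.

Yes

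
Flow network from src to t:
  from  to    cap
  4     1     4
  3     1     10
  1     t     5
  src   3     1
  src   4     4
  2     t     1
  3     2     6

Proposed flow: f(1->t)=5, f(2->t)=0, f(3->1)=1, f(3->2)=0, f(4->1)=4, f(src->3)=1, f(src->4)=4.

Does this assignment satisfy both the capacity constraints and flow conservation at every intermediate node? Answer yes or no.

Every edge has 0 ≤ f(e) ≤ cap(e).
At each intermediate node, inflow equals outflow.

Yes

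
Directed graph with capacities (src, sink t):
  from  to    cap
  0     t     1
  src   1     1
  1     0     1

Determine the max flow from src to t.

1

Augment src→1→0→t: bottleneck 1. Total 1.
No augmenting path remains in the residual graph.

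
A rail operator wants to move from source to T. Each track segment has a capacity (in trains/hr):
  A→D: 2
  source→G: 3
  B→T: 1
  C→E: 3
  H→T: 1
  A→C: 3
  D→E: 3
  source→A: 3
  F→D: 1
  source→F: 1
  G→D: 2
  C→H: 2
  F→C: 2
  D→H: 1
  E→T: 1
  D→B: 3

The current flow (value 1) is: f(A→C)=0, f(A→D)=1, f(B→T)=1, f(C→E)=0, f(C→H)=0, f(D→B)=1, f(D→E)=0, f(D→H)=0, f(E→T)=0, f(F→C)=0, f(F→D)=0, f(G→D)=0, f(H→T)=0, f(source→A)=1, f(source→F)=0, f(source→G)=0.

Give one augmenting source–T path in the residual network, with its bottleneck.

source→A→D→H→T, bottleneck 1

Residual along source→A→D→H→T: source→A: 2, A→D: 1, D→H: 1, H→T: 1.
Bottleneck = min = 1.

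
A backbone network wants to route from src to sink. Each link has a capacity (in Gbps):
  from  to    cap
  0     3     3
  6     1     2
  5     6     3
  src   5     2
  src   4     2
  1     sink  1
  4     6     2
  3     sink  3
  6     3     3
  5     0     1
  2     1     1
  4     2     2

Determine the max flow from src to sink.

4

Augment src→5→0→3→sink: bottleneck 1. Total 1.
Augment src→5→6→3→sink: bottleneck 1. Total 2.
Augment src→4→6→3→sink: bottleneck 1. Total 3.
Augment src→4→6→1→sink: bottleneck 1. Total 4.
No augmenting path remains in the residual graph.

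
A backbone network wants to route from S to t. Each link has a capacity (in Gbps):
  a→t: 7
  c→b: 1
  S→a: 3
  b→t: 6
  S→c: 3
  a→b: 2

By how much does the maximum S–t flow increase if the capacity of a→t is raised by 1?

Original max flow = 4.
Edge a→t does not cross the min cut (source side {S, c}), so extra capacity there cannot help.
New max flow = 4. Increase = 0.

0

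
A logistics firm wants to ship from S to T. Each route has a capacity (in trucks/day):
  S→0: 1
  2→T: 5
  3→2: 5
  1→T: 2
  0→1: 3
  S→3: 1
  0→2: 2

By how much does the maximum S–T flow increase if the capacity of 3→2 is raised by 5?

0

Original max flow = 2.
Edge 3→2 does not cross the min cut (source side {S}), so extra capacity there cannot help.
New max flow = 2. Increase = 0.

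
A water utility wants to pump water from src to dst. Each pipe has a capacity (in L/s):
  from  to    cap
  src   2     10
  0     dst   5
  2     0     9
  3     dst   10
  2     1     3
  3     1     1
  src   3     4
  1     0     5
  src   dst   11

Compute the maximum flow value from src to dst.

20

Augment src->dst: bottleneck 11. Total 11.
Augment src->3->dst: bottleneck 4. Total 15.
Augment src->2->0->dst: bottleneck 5. Total 20.
No augmenting path remains in the residual graph.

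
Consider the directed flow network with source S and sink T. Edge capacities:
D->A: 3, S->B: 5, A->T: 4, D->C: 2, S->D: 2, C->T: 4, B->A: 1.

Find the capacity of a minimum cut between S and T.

3

Max flow = 3 (via 2 augmenting paths).
In the residual at optimum, the set reachable from S is {B, S}.
Cut edges: S->D (cap 2), B->A (cap 1). Sum = 3.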